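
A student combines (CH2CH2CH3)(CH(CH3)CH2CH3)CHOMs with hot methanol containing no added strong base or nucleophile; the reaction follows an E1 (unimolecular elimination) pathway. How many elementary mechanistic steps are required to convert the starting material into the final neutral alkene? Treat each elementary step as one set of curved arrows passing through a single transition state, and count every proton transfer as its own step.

Step 1: Rate-determining heterolysis of the C–O bond gives MsO⁻ and a secondary carbocation.
Step 2: A hydride (H with its bonding pair) migrates from the adjacent sec-butyl carbon to the cationic centre — a 1,2-hydride shift — upgrading the secondary cation to a tertiary one.
Step 3: Loss of a β-proton to a methanol molecule of the solvent: the C–H bonding pair collapses toward the cationic carbon to form the C=C π bond, yielding the alkene.
Total: 3 elementary steps.

3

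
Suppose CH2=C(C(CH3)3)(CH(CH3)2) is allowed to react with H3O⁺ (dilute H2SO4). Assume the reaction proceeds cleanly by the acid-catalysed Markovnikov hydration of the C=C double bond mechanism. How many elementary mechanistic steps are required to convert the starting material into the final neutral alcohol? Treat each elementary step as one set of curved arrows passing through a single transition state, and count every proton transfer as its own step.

3

Step 1: The π electrons of the C=C bond attack a proton of H3O⁺; Markovnikov addition places the new C–H on the less-substituted alkene carbon, so the positive charge ends up on the more-substituted carbon — a tertiary carbocation. H2O is released.
(No 1,2-shift: no single shift to an adjacent carbon would give a more stable cation.)
Step 2: Water acts as the nucleophile: an oxygen lone pair bonds to the cationic carbon, giving an oxonium-ion intermediate.
Step 3: Proton transfer from the O–H of the oxonium ion to H2O completes the catalytic cycle and yields the alcohol.
Total: 3 elementary steps.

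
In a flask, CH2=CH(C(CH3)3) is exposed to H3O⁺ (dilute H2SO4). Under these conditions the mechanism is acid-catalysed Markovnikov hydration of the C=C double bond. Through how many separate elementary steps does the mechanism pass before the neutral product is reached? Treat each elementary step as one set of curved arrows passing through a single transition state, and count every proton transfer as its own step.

4

Step 1: Protonation of the alkene by H3O⁺: the π bond acts as the nucleophile and picks up H⁺, giving the more stable (Markovnikov) secondary carbocation. H2O is released.
Step 2: A 1,2-methyl shift from the adjacent tert-butyl carbon moves the positive charge from the secondary centre to an adjacent carbon, generating a more stable tertiary carbocation.
Step 3: A lone pair on the oxygen of H2O attacks the carbocation, forming a C–O bond and an oxonium ion (a protonated alcohol).
Step 4: Proton transfer from the O–H of the oxonium ion to H2O completes the catalytic cycle and yields the alcohol.
Total: 4 elementary steps.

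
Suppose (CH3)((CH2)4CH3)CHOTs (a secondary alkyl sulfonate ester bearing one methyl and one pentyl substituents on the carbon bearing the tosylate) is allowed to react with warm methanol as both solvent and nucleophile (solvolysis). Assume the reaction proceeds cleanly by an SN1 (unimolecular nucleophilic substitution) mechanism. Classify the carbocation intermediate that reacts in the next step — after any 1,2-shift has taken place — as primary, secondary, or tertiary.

secondary

Step 1: The C–O bond breaks with both electrons going to the tosylate; TsO⁻ leaves and a secondary carbocation remains.
No single 1,2-shift to an adjacent carbon would give a more-substituted cation, so no rearrangement occurs.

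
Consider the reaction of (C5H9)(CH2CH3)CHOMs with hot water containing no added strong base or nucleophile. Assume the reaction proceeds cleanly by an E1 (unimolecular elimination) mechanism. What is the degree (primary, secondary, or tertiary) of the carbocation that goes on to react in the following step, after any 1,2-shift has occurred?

tertiary

Step 1: The C–O bond breaks with both electrons going to the mesylate; MsO⁻ leaves and a secondary carbocation remains.
Step 2: A 1,2-hydride shift from the adjacent cyclopentyl carbon moves the positive charge from the secondary centre to an adjacent carbon, generating a more stable tertiary carbocation.
The cation rearranges from secondary to tertiary via a 1,2-hydride shift from the adjacent cyclopentyl carbon; the tertiary cation is what reacts next.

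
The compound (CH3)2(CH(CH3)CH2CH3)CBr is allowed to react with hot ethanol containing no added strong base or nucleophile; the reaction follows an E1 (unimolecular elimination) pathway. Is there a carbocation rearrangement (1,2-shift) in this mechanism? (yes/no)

no

The first-formed carbocation is tertiary.
No single 1,2-shift to an adjacent carbon would produce a more-substituted cation than the one already present, so no rearrangement occurs.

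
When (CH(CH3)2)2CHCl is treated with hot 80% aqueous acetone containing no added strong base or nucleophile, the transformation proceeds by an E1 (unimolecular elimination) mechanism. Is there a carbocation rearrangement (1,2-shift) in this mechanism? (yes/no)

The first-formed carbocation is secondary.
The adjacent isopropyl carbon already bears 2 other carbon substituents and has a hydrogen to migrate; after a 1,2-hydride shift from that carbon the positive charge sits on a tertiary centre.
Tertiary is more stable than secondary, so the shift occurs.

yes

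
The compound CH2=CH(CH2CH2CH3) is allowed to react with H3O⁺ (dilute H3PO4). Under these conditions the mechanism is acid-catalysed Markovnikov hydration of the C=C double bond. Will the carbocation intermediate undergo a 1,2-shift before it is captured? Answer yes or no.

The first-formed carbocation is secondary.
No single 1,2-shift to an adjacent carbon would produce a more-substituted cation than the one already present, so no rearrangement occurs.

no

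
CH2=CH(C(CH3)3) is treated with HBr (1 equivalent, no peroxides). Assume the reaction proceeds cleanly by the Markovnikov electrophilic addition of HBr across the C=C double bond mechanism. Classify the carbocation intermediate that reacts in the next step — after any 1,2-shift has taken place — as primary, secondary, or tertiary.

Step 1: The π electrons of the C=C bond attack a proton of HBr; Markovnikov addition places the new C–H on the less-substituted alkene carbon, so the positive charge ends up on the more-substituted carbon — a secondary carbocation. The H–Br bond breaks heterolytically, releasing Br⁻.
Step 2: A methyl group with its bonding pair migrates from the adjacent tert-butyl carbon to the cationic centre — a 1,2-methyl shift — upgrading the secondary cation to a tertiary one.
The cation rearranges from secondary to tertiary via a 1,2-methyl shift from the adjacent tert-butyl carbon; the tertiary cation is what reacts next.

tertiary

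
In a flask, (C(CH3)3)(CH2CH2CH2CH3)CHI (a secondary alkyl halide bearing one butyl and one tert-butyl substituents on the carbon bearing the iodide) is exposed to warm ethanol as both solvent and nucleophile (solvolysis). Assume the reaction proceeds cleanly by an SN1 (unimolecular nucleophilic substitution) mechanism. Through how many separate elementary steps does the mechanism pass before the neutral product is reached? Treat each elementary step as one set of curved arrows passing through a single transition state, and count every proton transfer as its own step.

Step 1: Rate-determining heterolysis of the C–I bond gives I⁻ and a secondary carbocation.
Step 2: A 1,2-methyl shift from the adjacent tert-butyl carbon moves the positive charge from the secondary centre to an adjacent carbon, generating a more stable tertiary carbocation.
Step 3: CH3CH2OH donates an oxygen lone pair into the empty p orbital of the cation, giving a protonated ether (an oxonium ion).
Step 4: Deprotonation of the oxonium oxygen by solvent ethanol yields the neutral ether.
Total: 4 elementary steps.

4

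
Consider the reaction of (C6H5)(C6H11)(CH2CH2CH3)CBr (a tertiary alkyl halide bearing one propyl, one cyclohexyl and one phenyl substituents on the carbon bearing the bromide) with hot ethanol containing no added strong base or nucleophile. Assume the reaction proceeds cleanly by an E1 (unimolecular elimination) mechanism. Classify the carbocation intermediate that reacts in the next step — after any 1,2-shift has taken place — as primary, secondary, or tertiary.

tertiary

Step 1: The C–Br bond breaks with both electrons going to the bromide; Br⁻ leaves and a tertiary carbocation remains.
No single 1,2-shift to an adjacent carbon would give a more-substituted cation, so no rearrangement occurs.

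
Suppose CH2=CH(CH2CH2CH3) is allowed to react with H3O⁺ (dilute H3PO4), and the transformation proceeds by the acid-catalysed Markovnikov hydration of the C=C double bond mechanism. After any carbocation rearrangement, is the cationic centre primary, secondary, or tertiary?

secondary

Step 1: Protonation of the alkene by H3O⁺: the π bond acts as the nucleophile and picks up H⁺, giving the more stable (Markovnikov) secondary carbocation. H2O is released.
No single 1,2-shift to an adjacent carbon would give a more-substituted cation, so no rearrangement occurs.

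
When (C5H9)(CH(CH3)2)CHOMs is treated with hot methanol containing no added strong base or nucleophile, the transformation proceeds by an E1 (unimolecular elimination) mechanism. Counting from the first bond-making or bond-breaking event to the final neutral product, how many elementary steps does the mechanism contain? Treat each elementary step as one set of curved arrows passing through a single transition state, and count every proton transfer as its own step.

3

Step 1: Ionisation: the C–O σ-bond cleaves heterolytically; both bonding electrons depart with MsO⁻, leaving a secondary carbocation at the α-carbon.
Step 2: A hydride (H with its bonding pair) migrates from the adjacent cyclopentyl carbon to the cationic centre — a 1,2-hydride shift — upgrading the secondary cation to a tertiary one.
Step 3: A methanol molecule (solvent) deprotonates a β-carbon; as the C–H bond breaks, those electrons form the new alkene π bond.
Total: 3 elementary steps.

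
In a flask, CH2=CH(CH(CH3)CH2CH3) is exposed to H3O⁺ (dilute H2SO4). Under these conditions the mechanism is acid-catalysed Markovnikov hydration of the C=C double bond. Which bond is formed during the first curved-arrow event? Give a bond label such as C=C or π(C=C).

Step 1: Protonation of the alkene by H3O⁺: the π bond acts as the nucleophile and picks up H⁺, giving the more stable (Markovnikov) secondary carbocation. H2O is released.
The bond formed in this step is the C–H bond.

C–H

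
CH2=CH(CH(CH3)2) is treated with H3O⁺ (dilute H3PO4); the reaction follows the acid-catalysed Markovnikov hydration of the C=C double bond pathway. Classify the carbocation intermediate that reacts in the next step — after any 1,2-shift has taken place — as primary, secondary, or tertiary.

Step 1: The π electrons of the C=C bond attack a proton of H3O⁺; Markovnikov addition places the new C–H on the less-substituted alkene carbon, so the positive charge ends up on the more-substituted carbon — a secondary carbocation. H2O is released.
Step 2: Carbocation rearrangement: a 1,2-hydride shift from the adjacent isopropyl carbon converts the initially-formed secondary cation into the more stable tertiary cation.
The cation rearranges from secondary to tertiary via a 1,2-hydride shift from the adjacent isopropyl carbon; the tertiary cation is what reacts next.

tertiary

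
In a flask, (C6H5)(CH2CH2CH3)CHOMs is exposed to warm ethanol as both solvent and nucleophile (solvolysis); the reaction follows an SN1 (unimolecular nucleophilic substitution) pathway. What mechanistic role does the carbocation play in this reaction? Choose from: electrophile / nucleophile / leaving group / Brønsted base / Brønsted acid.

electrophile

Step 2: CH3CH2OH donates an oxygen lone pair into the empty p orbital of the cation, giving a protonated ether (an oxonium ion).
The carbocation accepts an electron pair into an empty or π* orbital — it is the electrophile.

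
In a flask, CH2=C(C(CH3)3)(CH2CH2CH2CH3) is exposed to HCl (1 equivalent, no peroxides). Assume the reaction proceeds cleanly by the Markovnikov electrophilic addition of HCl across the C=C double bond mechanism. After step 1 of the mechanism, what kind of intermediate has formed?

tertiary carbocation

Step 1: The π electrons of the C=C bond attack a proton of HCl; Markovnikov addition places the new C–H on the less-substituted alkene carbon, so the positive charge ends up on the more-substituted carbon — a tertiary carbocation. The H–Cl bond breaks heterolytically, releasing Cl⁻.
After step 1 the species present is a tertiary carbocation.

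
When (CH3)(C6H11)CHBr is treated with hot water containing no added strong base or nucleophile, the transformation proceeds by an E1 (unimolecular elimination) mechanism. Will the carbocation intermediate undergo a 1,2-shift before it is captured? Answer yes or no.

The first-formed carbocation is secondary.
The adjacent cyclohexyl carbon already bears 2 other carbon substituents and has a hydrogen to migrate; after a 1,2-hydride shift from that carbon the positive charge sits on a tertiary centre.
Tertiary is more stable than secondary, so the shift occurs.

yes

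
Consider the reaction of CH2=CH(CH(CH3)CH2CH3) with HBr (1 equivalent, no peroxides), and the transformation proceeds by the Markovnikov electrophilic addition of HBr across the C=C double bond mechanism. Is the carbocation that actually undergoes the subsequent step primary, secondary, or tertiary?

Step 1: Protonation of the alkene by HBr: the π bond acts as the nucleophile and picks up H⁺, giving the more stable (Markovnikov) secondary carbocation. The H–Br bond breaks heterolytically, releasing Br⁻.
Step 2: A hydride (H with its bonding pair) migrates from the adjacent sec-butyl carbon to the cationic centre — a 1,2-hydride shift — upgrading the secondary cation to a tertiary one.
The cation rearranges from secondary to tertiary via a 1,2-hydride shift from the adjacent sec-butyl carbon; the tertiary cation is what reacts next.

tertiary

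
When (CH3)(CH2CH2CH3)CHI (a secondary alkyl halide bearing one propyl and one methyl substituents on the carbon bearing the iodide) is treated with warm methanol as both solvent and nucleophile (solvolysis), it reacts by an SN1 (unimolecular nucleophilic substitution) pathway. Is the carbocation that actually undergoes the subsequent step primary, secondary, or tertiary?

secondary

Step 1: Ionisation: the C–I σ-bond cleaves heterolytically; both bonding electrons depart with I⁻, leaving a secondary carbocation at the α-carbon.
No single 1,2-shift to an adjacent carbon would give a more-substituted cation, so no rearrangement occurs.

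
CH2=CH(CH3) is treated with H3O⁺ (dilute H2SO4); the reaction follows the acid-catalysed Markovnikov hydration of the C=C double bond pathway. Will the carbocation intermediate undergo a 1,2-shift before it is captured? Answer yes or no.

The first-formed carbocation is secondary.
No single 1,2-shift to an adjacent carbon would produce a more-substituted cation than the one already present, so no rearrangement occurs.

no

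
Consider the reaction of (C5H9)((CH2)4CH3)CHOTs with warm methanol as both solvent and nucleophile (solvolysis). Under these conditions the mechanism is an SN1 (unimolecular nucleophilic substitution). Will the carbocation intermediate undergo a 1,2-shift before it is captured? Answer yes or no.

yes

The first-formed carbocation is secondary.
The adjacent cyclopentyl carbon already bears 2 other carbon substituents and has a hydrogen to migrate; after a 1,2-hydride shift from that carbon the positive charge sits on a tertiary centre.
Tertiary is more stable than secondary, so the shift occurs.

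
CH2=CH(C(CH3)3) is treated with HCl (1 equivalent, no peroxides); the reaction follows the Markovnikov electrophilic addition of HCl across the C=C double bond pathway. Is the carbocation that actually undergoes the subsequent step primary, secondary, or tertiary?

Step 1: Protonation of the alkene by HCl: the π bond acts as the nucleophile and picks up H⁺, giving the more stable (Markovnikov) secondary carbocation. The H–Cl bond breaks heterolytically, releasing Cl⁻.
Step 2: A 1,2-methyl shift from the adjacent tert-butyl carbon moves the positive charge from the secondary centre to an adjacent carbon, generating a more stable tertiary carbocation.
The cation rearranges from secondary to tertiary via a 1,2-methyl shift from the adjacent tert-butyl carbon; the tertiary cation is what reacts next.

tertiary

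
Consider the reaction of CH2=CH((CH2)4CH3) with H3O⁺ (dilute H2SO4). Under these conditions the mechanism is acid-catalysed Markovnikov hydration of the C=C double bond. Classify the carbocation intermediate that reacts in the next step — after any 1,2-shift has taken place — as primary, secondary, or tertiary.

Step 1: Electrophilic addition begins with the π(C=C) electrons forming a bond to the proton of H3O⁺. Following Markovnikov's rule, the resulting cation is secondary. H2O is released.
No single 1,2-shift to an adjacent carbon would give a more-substituted cation, so no rearrangement occurs.

secondary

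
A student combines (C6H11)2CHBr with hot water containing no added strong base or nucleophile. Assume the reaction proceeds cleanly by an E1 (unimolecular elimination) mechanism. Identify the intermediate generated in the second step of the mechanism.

Step 1: Ionisation: the C–Br σ-bond cleaves heterolytically; both bonding electrons depart with Br⁻, leaving a secondary carbocation at the α-carbon.
Step 2: Carbocation rearrangement: a 1,2-hydride shift from the adjacent cyclohexyl carbon converts the initially-formed secondary cation into the more stable tertiary cation.
After step 2 the species present is a tertiary carbocation.

tertiary carbocation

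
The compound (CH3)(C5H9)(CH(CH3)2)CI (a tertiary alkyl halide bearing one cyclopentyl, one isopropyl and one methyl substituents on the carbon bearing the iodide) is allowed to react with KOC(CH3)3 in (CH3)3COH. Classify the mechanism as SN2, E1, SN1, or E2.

E2

Conditions: a strong/bulky base with a tertiary substrate bearing a β-hydrogen.
These conditions are the textbook signature of the E2 pathway.
A strong (often hindered) base removes a β-H in concert with loss of the leaving group — bimolecular elimination.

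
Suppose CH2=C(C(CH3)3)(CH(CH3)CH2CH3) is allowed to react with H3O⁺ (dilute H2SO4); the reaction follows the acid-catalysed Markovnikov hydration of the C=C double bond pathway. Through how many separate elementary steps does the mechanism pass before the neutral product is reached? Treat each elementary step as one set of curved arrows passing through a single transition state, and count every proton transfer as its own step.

3

Step 1: The π electrons of the C=C bond attack a proton of H3O⁺; Markovnikov addition places the new C–H on the less-substituted alkene carbon, so the positive charge ends up on the more-substituted carbon — a tertiary carbocation. H2O is released.
(No 1,2-shift: no single shift to an adjacent carbon would give a more stable cation.)
Step 2: Water acts as the nucleophile: an oxygen lone pair bonds to the cationic carbon, giving an oxonium-ion intermediate.
Step 3: H2O removes a proton from the oxonium oxygen, regenerating H3O⁺ and giving the neutral alcohol.
Total: 3 elementary steps.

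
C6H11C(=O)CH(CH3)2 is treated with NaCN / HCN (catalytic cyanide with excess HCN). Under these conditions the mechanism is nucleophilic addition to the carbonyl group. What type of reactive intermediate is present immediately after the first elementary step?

Step 1: CN⁻ attacks the sp² carbonyl carbon; the C=O π bond breaks and the electrons end up as a lone pair on the alkoxide oxygen of the tetrahedral intermediate.
After step 1 the species present is a tetrahedral alkoxide intermediate.

tetrahedral alkoxide intermediate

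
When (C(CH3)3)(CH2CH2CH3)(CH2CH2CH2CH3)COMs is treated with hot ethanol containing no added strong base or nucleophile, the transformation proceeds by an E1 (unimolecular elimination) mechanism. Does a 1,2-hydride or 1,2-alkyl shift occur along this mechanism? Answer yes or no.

The first-formed carbocation is tertiary.
No single 1,2-shift to an adjacent carbon would produce a more-substituted cation than the one already present, so no rearrangement occurs.

no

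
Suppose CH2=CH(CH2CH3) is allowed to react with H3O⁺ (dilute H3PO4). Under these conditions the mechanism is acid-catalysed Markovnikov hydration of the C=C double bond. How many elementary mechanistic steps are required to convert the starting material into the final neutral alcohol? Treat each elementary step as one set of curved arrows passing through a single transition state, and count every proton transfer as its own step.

3

Step 1: Electrophilic addition begins with the π(C=C) electrons forming a bond to the proton of H3O⁺. Following Markovnikov's rule, the resulting cation is secondary. H2O is released.
(No 1,2-shift: no single shift to an adjacent carbon would give a more stable cation.)
Step 2: Water acts as the nucleophile: an oxygen lone pair bonds to the cationic carbon, giving an oxonium-ion intermediate.
Step 3: Deprotonation of the oxonium ion by a water molecule delivers the neutral alcohol and regenerates the acid catalyst.
Total: 3 elementary steps.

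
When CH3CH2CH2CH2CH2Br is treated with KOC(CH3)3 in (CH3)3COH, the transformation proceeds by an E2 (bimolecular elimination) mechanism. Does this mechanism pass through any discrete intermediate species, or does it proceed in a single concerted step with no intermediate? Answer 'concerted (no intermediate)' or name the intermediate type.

In one step, (CH3)3CO⁻ pulls off a β-proton, the C–Br bond cleaves, and a C=C double bond forms between the α- and β-carbons (E2, anti elimination).
All bond changes occur in one transition state; no discrete intermediate is formed.

concerted (no intermediate)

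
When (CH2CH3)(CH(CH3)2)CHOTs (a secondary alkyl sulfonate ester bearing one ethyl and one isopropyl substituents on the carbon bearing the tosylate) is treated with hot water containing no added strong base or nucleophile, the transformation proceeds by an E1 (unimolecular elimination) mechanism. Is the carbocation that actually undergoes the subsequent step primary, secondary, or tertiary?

Step 1: The C–O bond breaks with both electrons going to the tosylate; TsO⁻ leaves and a secondary carbocation remains.
Step 2: Carbocation rearrangement: a 1,2-hydride shift from the adjacent isopropyl carbon converts the initially-formed secondary cation into the more stable tertiary cation.
The cation rearranges from secondary to tertiary via a 1,2-hydride shift from the adjacent isopropyl carbon; the tertiary cation is what reacts next.

tertiary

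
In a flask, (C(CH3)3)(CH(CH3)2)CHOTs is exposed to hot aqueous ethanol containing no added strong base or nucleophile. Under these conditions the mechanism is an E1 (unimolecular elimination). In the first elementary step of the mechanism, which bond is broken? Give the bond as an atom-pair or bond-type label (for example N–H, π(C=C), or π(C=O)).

C–O

Step 1: Rate-determining heterolysis of the C–O bond gives TsO⁻ and a secondary carbocation.
The bond broken in this step is the C–O bond.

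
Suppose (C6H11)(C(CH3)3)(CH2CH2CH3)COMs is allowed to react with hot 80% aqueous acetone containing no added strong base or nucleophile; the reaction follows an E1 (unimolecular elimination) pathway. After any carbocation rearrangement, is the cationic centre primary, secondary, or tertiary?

tertiary

Step 1: Rate-determining heterolysis of the C–O bond gives MsO⁻ and a tertiary carbocation.
No single 1,2-shift to an adjacent carbon would give a more-substituted cation, so no rearrangement occurs.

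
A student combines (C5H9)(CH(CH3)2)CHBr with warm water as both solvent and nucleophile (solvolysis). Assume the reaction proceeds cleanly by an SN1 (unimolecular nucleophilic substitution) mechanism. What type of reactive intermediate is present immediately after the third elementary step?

Step 1: Unassisted departure of Br⁻ (taking the C–Br bonding pair) generates a secondary carbocation.
Step 2: A hydride (H with its bonding pair) migrates from the adjacent isopropyl carbon to the cationic centre — a 1,2-hydride shift — upgrading the secondary cation to a tertiary one.
Step 3: H2O donates an oxygen lone pair into the empty p orbital of the cation, giving a protonated alcohol (an oxonium ion).
After step 3 the species present is an oxonium ion.

oxonium ion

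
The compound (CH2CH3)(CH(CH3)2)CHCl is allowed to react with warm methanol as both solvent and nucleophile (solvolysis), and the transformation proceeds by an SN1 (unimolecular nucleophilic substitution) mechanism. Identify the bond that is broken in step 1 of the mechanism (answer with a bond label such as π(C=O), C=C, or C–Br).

C–Cl

Step 1: Rate-determining heterolysis of the C–Cl bond gives Cl⁻ and a secondary carbocation.
The bond broken in this step is the C–Cl bond.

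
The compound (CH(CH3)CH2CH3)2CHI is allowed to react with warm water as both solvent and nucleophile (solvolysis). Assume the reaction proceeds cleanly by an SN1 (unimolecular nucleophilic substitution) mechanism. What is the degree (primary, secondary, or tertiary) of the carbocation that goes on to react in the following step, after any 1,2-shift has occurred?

Step 1: Rate-determining heterolysis of the C–I bond gives I⁻ and a secondary carbocation.
Step 2: Carbocation rearrangement: a 1,2-hydride shift from the adjacent sec-butyl carbon converts the initially-formed secondary cation into the more stable tertiary cation.
The cation rearranges from secondary to tertiary via a 1,2-hydride shift from the adjacent sec-butyl carbon; the tertiary cation is what reacts next.

tertiary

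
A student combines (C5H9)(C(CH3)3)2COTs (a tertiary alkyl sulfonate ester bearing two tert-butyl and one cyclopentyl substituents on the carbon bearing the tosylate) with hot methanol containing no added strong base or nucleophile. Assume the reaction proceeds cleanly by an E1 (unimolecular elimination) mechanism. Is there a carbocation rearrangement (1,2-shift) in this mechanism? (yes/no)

no

The first-formed carbocation is tertiary.
No single 1,2-shift to an adjacent carbon would produce a more-substituted cation than the one already present, so no rearrangement occurs.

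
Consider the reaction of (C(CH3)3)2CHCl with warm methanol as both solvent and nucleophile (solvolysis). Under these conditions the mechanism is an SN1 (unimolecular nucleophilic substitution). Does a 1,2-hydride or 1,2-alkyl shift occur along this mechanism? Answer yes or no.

The first-formed carbocation is secondary.
The adjacent tert-butyl carbon has no hydrogen but bears methyl groups; migration of one methyl with its bonding pair (a 1,2-methyl shift) places the charge on a tertiary centre.
Tertiary is more stable than secondary, so the shift occurs.

yes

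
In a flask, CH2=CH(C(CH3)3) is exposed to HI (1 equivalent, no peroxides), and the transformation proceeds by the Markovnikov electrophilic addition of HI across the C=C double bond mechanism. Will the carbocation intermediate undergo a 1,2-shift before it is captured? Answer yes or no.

yes

The first-formed carbocation is secondary.
The adjacent tert-butyl carbon has no hydrogen but bears methyl groups; migration of one methyl with its bonding pair (a 1,2-methyl shift) places the charge on a tertiary centre.
Tertiary is more stable than secondary, so the shift occurs.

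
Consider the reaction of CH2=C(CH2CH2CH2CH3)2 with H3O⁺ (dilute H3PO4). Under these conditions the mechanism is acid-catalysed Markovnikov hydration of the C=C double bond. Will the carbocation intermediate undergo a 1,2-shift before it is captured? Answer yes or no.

The first-formed carbocation is tertiary.
No single 1,2-shift to an adjacent carbon would produce a more-substituted cation than the one already present, so no rearrangement occurs.

no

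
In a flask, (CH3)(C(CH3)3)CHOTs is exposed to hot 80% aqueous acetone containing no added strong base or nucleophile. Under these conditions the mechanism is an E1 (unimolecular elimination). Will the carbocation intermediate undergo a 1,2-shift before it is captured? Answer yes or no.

The first-formed carbocation is secondary.
The adjacent tert-butyl carbon has no hydrogen but bears methyl groups; migration of one methyl with its bonding pair (a 1,2-methyl shift) places the charge on a tertiary centre.
Tertiary is more stable than secondary, so the shift occurs.

yes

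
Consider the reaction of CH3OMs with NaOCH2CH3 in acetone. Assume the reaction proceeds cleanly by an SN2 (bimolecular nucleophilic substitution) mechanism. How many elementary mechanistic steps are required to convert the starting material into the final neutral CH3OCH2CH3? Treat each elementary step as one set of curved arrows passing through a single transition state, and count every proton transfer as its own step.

1

Step 1: The ethoxide nucleophile donates a lone pair from O to the α-carbon in a backside attack; simultaneously the C–O σ-bond breaks and both of its electrons leave with MsO⁻. One concerted step with inversion of configuration.
Total: 1 elementary step.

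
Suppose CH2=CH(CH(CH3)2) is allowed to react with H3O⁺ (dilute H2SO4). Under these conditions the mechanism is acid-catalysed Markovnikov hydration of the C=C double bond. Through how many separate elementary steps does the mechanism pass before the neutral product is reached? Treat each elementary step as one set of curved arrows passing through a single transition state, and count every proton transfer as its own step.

Step 1: The π electrons of the C=C bond attack a proton of H3O⁺; Markovnikov addition places the new C–H on the less-substituted alkene carbon, so the positive charge ends up on the more-substituted carbon — a secondary carbocation. H2O is released.
Step 2: Carbocation rearrangement: a 1,2-hydride shift from the adjacent isopropyl carbon converts the initially-formed secondary cation into the more stable tertiary cation.
Step 3: Water acts as the nucleophile: an oxygen lone pair bonds to the cationic carbon, giving an oxonium-ion intermediate.
Step 4: H2O removes a proton from the oxonium oxygen, regenerating H3O⁺ and giving the neutral alcohol.
Total: 4 elementary steps.

4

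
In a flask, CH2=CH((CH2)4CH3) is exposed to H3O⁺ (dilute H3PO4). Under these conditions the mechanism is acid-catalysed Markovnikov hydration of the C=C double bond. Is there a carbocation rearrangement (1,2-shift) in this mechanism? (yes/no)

no

The first-formed carbocation is secondary.
No single 1,2-shift to an adjacent carbon would produce a more-substituted cation than the one already present, so no rearrangement occurs.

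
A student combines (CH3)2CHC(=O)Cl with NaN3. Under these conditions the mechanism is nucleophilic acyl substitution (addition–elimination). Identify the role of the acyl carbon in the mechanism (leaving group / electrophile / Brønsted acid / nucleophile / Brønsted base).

Step 1: A lone pair on the N of N3⁻ attacks the electrophilic acyl carbon; the π(C=O) electrons move onto oxygen, giving a tetrahedral intermediate.
The acyl carbon accepts an electron pair into an empty or π* orbital — it is the electrophile.

electrophile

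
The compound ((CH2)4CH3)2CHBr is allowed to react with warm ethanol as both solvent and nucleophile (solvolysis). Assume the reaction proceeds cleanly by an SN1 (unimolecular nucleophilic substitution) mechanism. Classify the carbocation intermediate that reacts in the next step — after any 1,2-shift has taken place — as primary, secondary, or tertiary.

Step 1: Ionisation: the C–Br σ-bond cleaves heterolytically; both bonding electrons depart with Br⁻, leaving a secondary carbocation at the α-carbon.
No single 1,2-shift to an adjacent carbon would give a more-substituted cation, so no rearrangement occurs.

secondary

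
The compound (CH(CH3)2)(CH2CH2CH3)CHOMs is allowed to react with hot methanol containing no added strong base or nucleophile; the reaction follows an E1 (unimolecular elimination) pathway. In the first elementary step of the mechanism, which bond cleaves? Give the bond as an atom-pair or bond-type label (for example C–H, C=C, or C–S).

Step 1: Ionisation: the C–O σ-bond cleaves heterolytically; both bonding electrons depart with MsO⁻, leaving a secondary carbocation at the α-carbon.
The bond broken in this step is the C–O bond.

C–O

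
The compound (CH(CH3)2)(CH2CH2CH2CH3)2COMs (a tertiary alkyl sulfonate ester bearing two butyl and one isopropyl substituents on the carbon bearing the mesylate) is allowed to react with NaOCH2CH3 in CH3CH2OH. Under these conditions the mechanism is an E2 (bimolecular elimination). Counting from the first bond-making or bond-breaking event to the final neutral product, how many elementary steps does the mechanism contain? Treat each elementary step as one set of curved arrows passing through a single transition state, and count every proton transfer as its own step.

Step 1: The strong base CH3CH2O⁻ removes a β-hydrogen; in the same concerted event the electrons of the breaking C–H bond form the new π(C=C) bond and the C–O σ-bond breaks, expelling MsO⁻. Anti-periplanar geometry; one transition state.
Total: 1 elementary step.

1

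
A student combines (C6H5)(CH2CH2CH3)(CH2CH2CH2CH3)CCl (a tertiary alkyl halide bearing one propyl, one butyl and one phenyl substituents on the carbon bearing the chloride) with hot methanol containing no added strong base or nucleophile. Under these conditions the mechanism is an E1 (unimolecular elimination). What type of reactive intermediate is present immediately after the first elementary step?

Step 1: Unassisted departure of Cl⁻ (taking the C–Cl bonding pair) generates a tertiary carbocation.
After step 1 the species present is a tertiary carbocation.

tertiary carbocation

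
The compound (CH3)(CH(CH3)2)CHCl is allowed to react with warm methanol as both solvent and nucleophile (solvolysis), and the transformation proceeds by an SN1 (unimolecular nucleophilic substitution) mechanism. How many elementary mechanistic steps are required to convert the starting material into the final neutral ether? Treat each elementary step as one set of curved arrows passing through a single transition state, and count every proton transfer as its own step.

4

Step 1: Unassisted departure of Cl⁻ (taking the C–Cl bonding pair) generates a secondary carbocation.
Step 2: A 1,2-hydride shift from the adjacent isopropyl carbon moves the positive charge from the secondary centre to an adjacent carbon, generating a more stable tertiary carbocation.
Step 3: Nucleophilic capture: the oxygen of CH3OH bonds to the cationic carbon, producing an oxonium-ion intermediate.
Step 4: A second solvent molecule removes the proton on oxygen, giving the neutral ether product.
Total: 4 elementary steps.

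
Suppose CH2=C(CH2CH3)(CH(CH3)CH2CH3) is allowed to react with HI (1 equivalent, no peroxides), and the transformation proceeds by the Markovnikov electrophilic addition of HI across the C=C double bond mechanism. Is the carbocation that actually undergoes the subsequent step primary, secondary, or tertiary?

tertiary

Step 1: Electrophilic addition begins with the π(C=C) electrons forming a bond to the proton of HI. Following Markovnikov's rule, the resulting cation is tertiary. The H–I bond breaks heterolytically, releasing I⁻.
No single 1,2-shift to an adjacent carbon would give a more-substituted cation, so no rearrangement occurs.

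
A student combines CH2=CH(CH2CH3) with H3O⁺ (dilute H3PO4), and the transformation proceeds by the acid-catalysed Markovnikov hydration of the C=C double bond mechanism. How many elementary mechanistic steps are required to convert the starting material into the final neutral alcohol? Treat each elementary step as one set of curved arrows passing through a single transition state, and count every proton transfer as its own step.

3

Step 1: Electrophilic addition begins with the π(C=C) electrons forming a bond to the proton of H3O⁺. Following Markovnikov's rule, the resulting cation is secondary. H2O is released.
(No 1,2-shift: no single shift to an adjacent carbon would give a more stable cation.)
Step 2: A lone pair on the oxygen of H2O attacks the carbocation, forming a C–O bond and an oxonium ion (a protonated alcohol).
Step 3: Proton transfer from the O–H of the oxonium ion to H2O completes the catalytic cycle and yields the alcohol.
Total: 3 elementary steps.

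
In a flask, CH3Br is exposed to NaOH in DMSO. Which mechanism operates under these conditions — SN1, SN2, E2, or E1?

Conditions: a methyl substrate with a strong nucleophile in the polar aprotic solvent DMSO.
These conditions are the textbook signature of the SN2 pathway.
An unhindered substrate with a strong nucleophile in a polar aprotic solvent favours one-step backside displacement.

SN2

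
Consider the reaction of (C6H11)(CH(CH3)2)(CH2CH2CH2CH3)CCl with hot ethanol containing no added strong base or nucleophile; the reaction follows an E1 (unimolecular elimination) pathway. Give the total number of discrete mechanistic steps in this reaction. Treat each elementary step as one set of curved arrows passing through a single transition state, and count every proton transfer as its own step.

Step 1: Ionisation: the C–Cl σ-bond cleaves heterolytically; both bonding electrons depart with Cl⁻, leaving a tertiary carbocation at the α-carbon.
(No 1,2-shift: no single shift to an adjacent carbon would give a more stable cation.)
Step 2: An ethanol molecule (solvent) deprotonates a β-carbon; as the C–H bond breaks, those electrons form the new alkene π bond.
Total: 2 elementary steps.

2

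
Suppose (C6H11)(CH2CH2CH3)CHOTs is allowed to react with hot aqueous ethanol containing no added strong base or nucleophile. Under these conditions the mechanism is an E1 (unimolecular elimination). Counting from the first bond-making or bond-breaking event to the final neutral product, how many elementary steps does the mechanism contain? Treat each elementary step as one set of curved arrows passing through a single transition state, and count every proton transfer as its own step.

Step 1: Ionisation: the C–O σ-bond cleaves heterolytically; both bonding electrons depart with TsO⁻, leaving a secondary carbocation at the α-carbon.
Step 2: Carbocation rearrangement: a 1,2-hydride shift from the adjacent cyclohexyl carbon converts the initially-formed secondary cation into the more stable tertiary cation.
Step 3: A weak base (a water (or ethanol) molecule from the solvent) removes a proton from a carbon adjacent to the cationic centre; the electrons of that C–H bond become the new π(C=C) bond, giving the alkene.
Total: 3 elementary steps.

3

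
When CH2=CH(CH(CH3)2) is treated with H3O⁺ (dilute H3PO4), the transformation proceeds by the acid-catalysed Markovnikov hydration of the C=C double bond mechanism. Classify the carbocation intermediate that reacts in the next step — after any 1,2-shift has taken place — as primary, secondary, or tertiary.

Step 1: Electrophilic addition begins with the π(C=C) electrons forming a bond to the proton of H3O⁺. Following Markovnikov's rule, the resulting cation is secondary. H2O is released.
Step 2: A 1,2-hydride shift from the adjacent isopropyl carbon moves the positive charge from the secondary centre to an adjacent carbon, generating a more stable tertiary carbocation.
The cation rearranges from secondary to tertiary via a 1,2-hydride shift from the adjacent isopropyl carbon; the tertiary cation is what reacts next.

tertiary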